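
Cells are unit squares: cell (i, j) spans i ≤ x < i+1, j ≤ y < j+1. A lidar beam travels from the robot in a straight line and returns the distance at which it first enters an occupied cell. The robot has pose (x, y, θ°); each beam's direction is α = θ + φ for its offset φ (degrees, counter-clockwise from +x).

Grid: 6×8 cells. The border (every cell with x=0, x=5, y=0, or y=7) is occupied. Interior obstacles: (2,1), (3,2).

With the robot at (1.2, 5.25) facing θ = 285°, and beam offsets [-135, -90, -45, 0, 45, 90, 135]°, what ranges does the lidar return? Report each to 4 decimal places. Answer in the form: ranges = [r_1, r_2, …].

ranges = [0.2309, 0.2071, 0.4000, 3.3646, 4.3879, 3.9340, 2.0207]

beam 1: φ=-135°, α=150°
  cosα=-0.8660 sinα=0.5000 | (1,5) | tMaxX 0.2309 tMaxY 1.5000 | tΔX 1.1547 tΔY 2.0000
    t=0.2309 [x] (0,5) — stop
  → r_1 = 0.2309
beam 2: φ=-90°, α=195°
  cosα=-0.9659 sinα=-0.2588 | (1,5) | tMaxX 0.2071 tMaxY 0.9659 | tΔX 1.0353 tΔY 3.8637
    t=0.2071 [x] (0,5) — stop
  → r_2 = 0.2071
beam 3: φ=-45°, α=240°
  cosα=-0.5000 sinα=-0.8660 | (1,5) | tMaxX 0.4000 tMaxY 0.2887 | tΔX 2.0000 tΔY 1.1547
    t=0.2887 [y] (1,4)
    t=0.4000 [x] (0,4) — stop
  → r_3 = 0.4000
beam 4: φ=0°, α=285°
  cosα=0.2588 sinα=-0.9659 | (1,5) | tMaxX 3.0910 tMaxY 0.2588 | tΔX 3.8637 tΔY 1.0353
    t=0.2588 [y] (1,4)
    t=1.2941 [y] (1,3)
    t=2.3294 [y] (1,2)
    t=3.0910 [x] (2,2)
    t=3.3646 [y] (2,1) — stop
  → r_4 = 3.3646
beam 5: φ=45°, α=330°
  cosα=0.8660 sinα=-0.5000 | (1,5) | tMaxX 0.9238 tMaxY 0.5000 | tΔX 1.1547 tΔY 2.0000
    t=0.5000 [y] (1,4)
    t=0.9238 [x] (2,4)
    t=2.0785 [x] (3,4)
    t=2.5000 [y] (3,3)
    t=3.2332 [x] (4,3)
    t=4.3879 [x] (5,3) — stop
  → r_5 = 4.3879
beam 6: φ=90°, α=15°
  cosα=0.9659 sinα=0.2588 | (1,5) | tMaxX 0.8282 tMaxY 2.8978 | tΔX 1.0353 tΔY 3.8637
    t=0.8282 [x] (2,5)
    t=1.8635 [x] (3,5)
    t=2.8978 [y] (3,6)
    t=2.8988 [x] (4,6)
    t=3.9340 [x] (5,6) — stop
  → r_6 = 3.9340
beam 7: φ=135°, α=60°
  cosα=0.5000 sinα=0.8660 | (1,5) | tMaxX 1.6000 tMaxY 0.8660 | tΔX 2.0000 tΔY 1.1547
    t=0.8660 [y] (1,6)
    t=1.6000 [x] (2,6)
    t=2.0207 [y] (2,7) — stop
  → r_7 = 2.0207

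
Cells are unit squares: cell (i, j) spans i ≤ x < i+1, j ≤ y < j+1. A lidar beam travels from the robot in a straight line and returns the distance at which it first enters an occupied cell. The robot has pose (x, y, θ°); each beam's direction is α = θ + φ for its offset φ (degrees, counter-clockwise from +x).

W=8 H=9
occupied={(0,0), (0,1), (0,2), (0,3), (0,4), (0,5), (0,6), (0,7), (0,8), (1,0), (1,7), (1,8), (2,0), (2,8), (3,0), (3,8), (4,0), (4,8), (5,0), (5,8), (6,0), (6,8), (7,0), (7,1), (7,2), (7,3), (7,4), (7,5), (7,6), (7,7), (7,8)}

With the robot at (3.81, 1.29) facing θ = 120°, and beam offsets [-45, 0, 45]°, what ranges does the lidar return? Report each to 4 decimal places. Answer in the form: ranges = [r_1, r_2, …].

ranges = [6.9467, 5.6200, 2.9091]

beam 1: φ=-45°, α=75°
  dir = (cos 75°, sin 75°) = (0.2588, 0.9659); from cell (3,1)
  next x-line at t=0.7341, next y-line at t=0.7350; Δt_x=3.8637, Δt_y=1.0353
    x: enter (4,1) at t=0.7341
    y: enter (4,2) at t=0.7350
    y: enter (4,3) at t=1.7703
    y: enter (4,4) at t=2.8056
    y: enter (4,5) at t=3.8409
    x: enter (5,5) at t=4.5978
    y: enter (5,6) at t=4.8762
    y: enter (5,7) at t=5.9114
    y: enter (5,8) at t=6.9467 ← occupied
  → r_1 = 6.9467
beam 2: φ=0°, α=120°
  dir = (cos 120°, sin 120°) = (-0.5000, 0.8660); from cell (3,1)
  next x-line at t=1.6200, next y-line at t=0.8198; Δt_x=2.0000, Δt_y=1.1547
    y: enter (3,2) at t=0.8198
    x: enter (2,2) at t=1.6200
    y: enter (2,3) at t=1.9745
    y: enter (2,4) at t=3.1292
    x: enter (1,4) at t=3.6200
    y: enter (1,5) at t=4.2839
    y: enter (1,6) at t=5.4386
    x: enter (0,6) at t=5.6200 ← occupied
  → r_2 = 5.6200
beam 3: φ=45°, α=165°
  dir = (cos 165°, sin 165°) = (-0.9659, 0.2588); from cell (3,1)
  next x-line at t=0.8386, next y-line at t=2.7432; Δt_x=1.0353, Δt_y=3.8637
    x: enter (2,1) at t=0.8386
    x: enter (1,1) at t=1.8738
    y: enter (1,2) at t=2.7432
    x: enter (0,2) at t=2.9091 ← occupied
  → r_3 = 2.9091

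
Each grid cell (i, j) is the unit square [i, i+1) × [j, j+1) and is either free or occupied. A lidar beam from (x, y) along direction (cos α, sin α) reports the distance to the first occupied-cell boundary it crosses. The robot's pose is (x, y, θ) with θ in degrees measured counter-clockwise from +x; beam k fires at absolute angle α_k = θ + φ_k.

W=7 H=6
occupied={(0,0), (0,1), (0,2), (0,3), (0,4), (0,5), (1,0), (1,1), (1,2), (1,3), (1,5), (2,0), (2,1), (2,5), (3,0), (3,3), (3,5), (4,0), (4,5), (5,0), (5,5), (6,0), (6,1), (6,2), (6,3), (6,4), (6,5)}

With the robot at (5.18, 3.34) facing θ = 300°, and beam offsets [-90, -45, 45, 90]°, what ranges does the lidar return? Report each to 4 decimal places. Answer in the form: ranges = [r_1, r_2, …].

ranges = [2.6800, 2.4225, 0.8489, 0.9469]

beam 1: φ=-90°, α=210°
  dir = (cos 210°, sin 210°) = (-0.8660, -0.5000); from cell (5,3)
  next x-line at t=0.2078, next y-line at t=0.6800; Δt_x=1.1547, Δt_y=2.0000
    x: enter (4,3) at t=0.2078
    y: enter (4,2) at t=0.6800
    x: enter (3,2) at t=1.3625
    x: enter (2,2) at t=2.5172
    y: enter (2,1) at t=2.6800 ← occupied
  → r_1 = 2.6800
beam 2: φ=-45°, α=255°
  dir = (cos 255°, sin 255°) = (-0.2588, -0.9659); from cell (5,3)
  next x-line at t=0.6955, next y-line at t=0.3520; Δt_x=3.8637, Δt_y=1.0353
    y: enter (5,2) at t=0.3520
    x: enter (4,2) at t=0.6955
    y: enter (4,1) at t=1.3873
    y: enter (4,0) at t=2.4225 ← occupied
  → r_2 = 2.4225
beam 3: φ=45°, α=345°
  dir = (cos 345°, sin 345°) = (0.9659, -0.2588); from cell (5,3)
  next x-line at t=0.8489, next y-line at t=1.3137; Δt_x=1.0353, Δt_y=3.8637
    x: enter (6,3) at t=0.8489 ← occupied
  → r_3 = 0.8489
beam 4: φ=90°, α=30°
  dir = (cos 30°, sin 30°) = (0.8660, 0.5000); from cell (5,3)
  next x-line at t=0.9469, next y-line at t=1.3200; Δt_x=1.1547, Δt_y=2.0000
    x: enter (6,3) at t=0.9469 ← occupied
  → r_4 = 0.9469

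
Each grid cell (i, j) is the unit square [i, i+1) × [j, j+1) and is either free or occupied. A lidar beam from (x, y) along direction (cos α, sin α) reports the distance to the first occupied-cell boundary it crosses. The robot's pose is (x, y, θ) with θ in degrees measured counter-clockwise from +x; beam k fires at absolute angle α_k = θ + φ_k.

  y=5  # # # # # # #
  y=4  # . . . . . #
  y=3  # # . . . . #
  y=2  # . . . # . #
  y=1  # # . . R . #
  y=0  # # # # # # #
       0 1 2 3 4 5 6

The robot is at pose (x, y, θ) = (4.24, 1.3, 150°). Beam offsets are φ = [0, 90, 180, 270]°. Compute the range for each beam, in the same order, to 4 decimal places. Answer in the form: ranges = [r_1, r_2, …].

beam 1: φ=0°, α=150°
  cosα=-0.8660 sinα=0.5000 | (4,1) | tMaxX 0.2771 tMaxY 1.4000 | tΔX 1.1547 tΔY 2.0000
    t=0.2771 [x] (3,1)
    t=1.4000 [y] (3,2)
    t=1.4318 [x] (2,2)
    t=2.5865 [x] (1,2)
    t=3.4000 [y] (1,3) — stop
  → r_1 = 3.4000
beam 2: φ=90°, α=240°
  cosα=-0.5000 sinα=-0.8660 | (4,1) | tMaxX 0.4800 tMaxY 0.3464 | tΔX 2.0000 tΔY 1.1547
    t=0.3464 [y] (4,0) — stop
  → r_2 = 0.3464
beam 3: φ=180°, α=330°
  cosα=0.8660 sinα=-0.5000 | (4,1) | tMaxX 0.8776 tMaxY 0.6000 | tΔX 1.1547 tΔY 2.0000
    t=0.6000 [y] (4,0) — stop
  → r_3 = 0.6000
beam 4: φ=270°, α=60°
  cosα=0.5000 sinα=0.8660 | (4,1) | tMaxX 1.5200 tMaxY 0.8083 | tΔX 2.0000 tΔY 1.1547
    t=0.8083 [y] (4,2) — stop
  → r_4 = 0.8083

ranges = [3.4000, 0.3464, 0.6000, 0.8083]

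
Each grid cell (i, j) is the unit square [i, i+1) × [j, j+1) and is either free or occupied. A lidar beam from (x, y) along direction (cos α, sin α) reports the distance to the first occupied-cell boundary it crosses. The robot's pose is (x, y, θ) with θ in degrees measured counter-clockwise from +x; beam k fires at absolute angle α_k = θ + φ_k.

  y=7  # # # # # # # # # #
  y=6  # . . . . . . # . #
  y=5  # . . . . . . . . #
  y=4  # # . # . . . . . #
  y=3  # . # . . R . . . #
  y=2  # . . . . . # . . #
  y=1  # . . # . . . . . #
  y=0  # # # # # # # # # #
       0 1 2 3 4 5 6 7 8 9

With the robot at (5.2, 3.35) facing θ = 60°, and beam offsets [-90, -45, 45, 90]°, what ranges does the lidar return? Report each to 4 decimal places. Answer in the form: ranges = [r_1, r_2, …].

ranges = [0.9238, 3.9340, 3.7788, 1.3856]

beam 1: φ=-90°, α=330°
  dir = (cos 330°, sin 330°) = (0.8660, -0.5000); from cell (5,3)
  next x-line at t=0.9238, next y-line at t=0.7000; Δt_x=1.1547, Δt_y=2.0000
    y: enter (5,2) at t=0.7000
    x: enter (6,2) at t=0.9238 ← occupied
  → r_1 = 0.9238
beam 2: φ=-45°, α=15°
  dir = (cos 15°, sin 15°) = (0.9659, 0.2588); from cell (5,3)
  next x-line at t=0.8282, next y-line at t=2.5114; Δt_x=1.0353, Δt_y=3.8637
    x: enter (6,3) at t=0.8282
    x: enter (7,3) at t=1.8635
    y: enter (7,4) at t=2.5114
    x: enter (8,4) at t=2.8988
    x: enter (9,4) at t=3.9340 ← occupied
  → r_2 = 3.9340
beam 3: φ=45°, α=105°
  dir = (cos 105°, sin 105°) = (-0.2588, 0.9659); from cell (5,3)
  next x-line at t=0.7727, next y-line at t=0.6729; Δt_x=3.8637, Δt_y=1.0353
    y: enter (5,4) at t=0.6729
    x: enter (4,4) at t=0.7727
    y: enter (4,5) at t=1.7082
    y: enter (4,6) at t=2.7435
    y: enter (4,7) at t=3.7788 ← occupied
  → r_3 = 3.7788
beam 4: φ=90°, α=150°
  dir = (cos 150°, sin 150°) = (-0.8660, 0.5000); from cell (5,3)
  next x-line at t=0.2309, next y-line at t=1.3000; Δt_x=1.1547, Δt_y=2.0000
    x: enter (4,3) at t=0.2309
    y: enter (4,4) at t=1.3000
    x: enter (3,4) at t=1.3856 ← occupied
  → r_4 = 1.3856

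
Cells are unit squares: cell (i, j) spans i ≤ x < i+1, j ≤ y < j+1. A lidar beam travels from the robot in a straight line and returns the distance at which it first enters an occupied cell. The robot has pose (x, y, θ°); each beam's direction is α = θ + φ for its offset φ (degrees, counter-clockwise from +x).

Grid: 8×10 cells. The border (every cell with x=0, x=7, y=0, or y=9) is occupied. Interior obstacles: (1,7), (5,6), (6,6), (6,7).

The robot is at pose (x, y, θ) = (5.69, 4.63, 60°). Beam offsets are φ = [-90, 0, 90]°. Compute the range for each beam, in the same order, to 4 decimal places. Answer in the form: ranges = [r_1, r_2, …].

ranges = [1.5127, 1.5819, 4.7400]

beam 1: φ=-90°, α=330°
  cosα=0.8660 sinα=-0.5000 | (5,4) | tMaxX 0.3580 tMaxY 1.2600 | tΔX 1.1547 tΔY 2.0000
    t=0.3580 [x] (6,4)
    t=1.2600 [y] (6,3)
    t=1.5127 [x] (7,3) — stop
  → r_1 = 1.5127
beam 2: φ=0°, α=60°
  cosα=0.5000 sinα=0.8660 | (5,4) | tMaxX 0.6200 tMaxY 0.4272 | tΔX 2.0000 tΔY 1.1547
    t=0.4272 [y] (5,5)
    t=0.6200 [x] (6,5)
    t=1.5819 [y] (6,6) — stop
  → r_2 = 1.5819
beam 3: φ=90°, α=150°
  cosα=-0.8660 sinα=0.5000 | (5,4) | tMaxX 0.7967 tMaxY 0.7400 | tΔX 1.1547 tΔY 2.0000
    t=0.7400 [y] (5,5)
    t=0.7967 [x] (4,5)
    t=1.9514 [x] (3,5)
    t=2.7400 [y] (3,6)
    t=3.1061 [x] (2,6)
    t=4.2608 [x] (1,6)
    t=4.7400 [y] (1,7) — stop
  → r_3 = 4.7400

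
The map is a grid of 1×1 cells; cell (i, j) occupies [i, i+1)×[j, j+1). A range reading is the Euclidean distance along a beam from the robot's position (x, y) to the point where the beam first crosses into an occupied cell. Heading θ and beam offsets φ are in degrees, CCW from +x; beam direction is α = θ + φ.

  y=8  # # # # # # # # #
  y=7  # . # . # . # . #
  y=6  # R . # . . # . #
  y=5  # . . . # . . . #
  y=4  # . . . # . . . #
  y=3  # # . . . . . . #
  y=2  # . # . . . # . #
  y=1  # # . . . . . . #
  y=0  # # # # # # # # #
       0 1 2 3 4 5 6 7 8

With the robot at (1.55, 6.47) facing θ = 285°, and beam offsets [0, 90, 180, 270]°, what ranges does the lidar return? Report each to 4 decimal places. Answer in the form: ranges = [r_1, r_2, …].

ranges = [3.5924, 1.5012, 1.5840, 0.5694]

beam 1: φ=0°, α=285°
  direction (0.2588, -0.9659); cell (1,6); t to first gridline: x 1.7387, y 0.4866 (then +3.8637 / +1.0353)
    (1,5) via y @ 0.4866
    (1,4) via y @ 1.5219
    (2,4) via x @ 1.7387
    (2,3) via y @ 2.5571
    (2,2) via y @ 3.5924  # hit
  → r_1 = 3.5924
beam 2: φ=90°, α=15°
  direction (0.9659, 0.2588); cell (1,6); t to first gridline: x 0.4659, y 2.0478 (then +1.0353 / +3.8637)
    (2,6) via x @ 0.4659
    (3,6) via x @ 1.5012  # hit
  → r_2 = 1.5012
beam 3: φ=180°, α=105°
  direction (-0.2588, 0.9659); cell (1,6); t to first gridline: x 2.1250, y 0.5487 (then +3.8637 / +1.0353)
    (1,7) via y @ 0.5487
    (1,8) via y @ 1.5840  # hit
  → r_3 = 1.5840
beam 4: φ=270°, α=195°
  direction (-0.9659, -0.2588); cell (1,6); t to first gridline: x 0.5694, y 1.8159 (then +1.0353 / +3.8637)
    (0,6) via x @ 0.5694  # hit
  → r_4 = 0.5694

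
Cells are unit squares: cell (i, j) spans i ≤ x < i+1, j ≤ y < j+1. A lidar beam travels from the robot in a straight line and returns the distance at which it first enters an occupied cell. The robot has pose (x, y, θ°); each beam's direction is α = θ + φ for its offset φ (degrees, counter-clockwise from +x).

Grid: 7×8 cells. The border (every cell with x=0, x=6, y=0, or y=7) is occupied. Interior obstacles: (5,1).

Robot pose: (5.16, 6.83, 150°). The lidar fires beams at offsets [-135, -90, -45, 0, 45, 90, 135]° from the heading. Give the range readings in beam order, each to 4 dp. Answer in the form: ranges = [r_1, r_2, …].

beam 1: φ=-135°, α=15°
  cosα=0.9659 sinα=0.2588 | (5,6) | tMaxX 0.8696 tMaxY 0.6568 | tΔX 1.0353 tΔY 3.8637
    t=0.6568 [y] (5,7) — stop
  → r_1 = 0.6568
beam 2: φ=-90°, α=60°
  cosα=0.5000 sinα=0.8660 | (5,6) | tMaxX 1.6800 tMaxY 0.1963 | tΔX 2.0000 tΔY 1.1547
    t=0.1963 [y] (5,7) — stop
  → r_2 = 0.1963
beam 3: φ=-45°, α=105°
  cosα=-0.2588 sinα=0.9659 | (5,6) | tMaxX 0.6182 tMaxY 0.1760 | tΔX 3.8637 tΔY 1.0353
    t=0.1760 [y] (5,7) — stop
  → r_3 = 0.1760
beam 4: φ=0°, α=150°
  cosα=-0.8660 sinα=0.5000 | (5,6) | tMaxX 0.1848 tMaxY 0.3400 | tΔX 1.1547 tΔY 2.0000
    t=0.1848 [x] (4,6)
    t=0.3400 [y] (4,7) — stop
  → r_4 = 0.3400
beam 5: φ=45°, α=195°
  cosα=-0.9659 sinα=-0.2588 | (5,6) | tMaxX 0.1656 tMaxY 3.2069 | tΔX 1.0353 tΔY 3.8637
    t=0.1656 [x] (4,6)
    t=1.2009 [x] (3,6)
    t=2.2362 [x] (2,6)
    t=3.2069 [y] (2,5)
    t=3.2715 [x] (1,5)
    t=4.3067 [x] (0,5) — stop
  → r_5 = 4.3067
beam 6: φ=90°, α=240°
  cosα=-0.5000 sinα=-0.8660 | (5,6) | tMaxX 0.3200 tMaxY 0.9584 | tΔX 2.0000 tΔY 1.1547
    t=0.3200 [x] (4,6)
    t=0.9584 [y] (4,5)
    t=2.1131 [y] (4,4)
    t=2.3200 [x] (3,4)
    t=3.2678 [y] (3,3)
    t=4.3200 [x] (2,3)
    t=4.4225 [y] (2,2)
    t=5.5772 [y] (2,1)
    t=6.3200 [x] (1,1)
    t=6.7319 [y] (1,0) — stop
  → r_6 = 6.7319
beam 7: φ=135°, α=285°
  cosα=0.2588 sinα=-0.9659 | (5,6) | tMaxX 3.2455 tMaxY 0.8593 | tΔX 3.8637 tΔY 1.0353
    t=0.8593 [y] (5,5)
    t=1.8946 [y] (5,4)
    t=2.9298 [y] (5,3)
    t=3.2455 [x] (6,3) — stop
  → r_7 = 3.2455

ranges = [0.6568, 0.1963, 0.1760, 0.3400, 4.3067, 6.7319, 3.2455]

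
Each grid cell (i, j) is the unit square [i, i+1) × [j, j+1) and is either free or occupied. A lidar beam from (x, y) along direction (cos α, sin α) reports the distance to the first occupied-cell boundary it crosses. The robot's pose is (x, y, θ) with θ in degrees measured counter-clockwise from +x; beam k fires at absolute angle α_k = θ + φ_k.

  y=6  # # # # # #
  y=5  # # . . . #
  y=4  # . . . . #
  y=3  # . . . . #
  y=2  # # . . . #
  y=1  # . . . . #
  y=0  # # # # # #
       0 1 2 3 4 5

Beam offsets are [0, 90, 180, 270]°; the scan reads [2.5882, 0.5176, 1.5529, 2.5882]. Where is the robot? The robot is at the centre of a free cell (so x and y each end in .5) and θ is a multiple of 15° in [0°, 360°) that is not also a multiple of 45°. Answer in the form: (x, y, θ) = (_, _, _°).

(x, y, θ) = (2.5, 2.5, 105°)

The pose lattice has 18·16 = 288 candidates. Test each by forward raycasting.
  (3.5, 3.5, 120°): beam 1 = 2.8868 ≠ 2.5882 ✗
  (4.5, 5.5, 195°): beam 1 = 3.6235 ≠ 2.5882 ✗
  (3.5, 5.5, 120°): beam 1 = 0.5774 ≠ 2.5882 ✗
  …
  (2.5, 2.5, 105°): r_1=2.5882, r_2=0.5176, r_3=1.5529, r_4=2.5882 — all match ✓
Unique over the lattice → pose = (2.5, 2.5, 105°).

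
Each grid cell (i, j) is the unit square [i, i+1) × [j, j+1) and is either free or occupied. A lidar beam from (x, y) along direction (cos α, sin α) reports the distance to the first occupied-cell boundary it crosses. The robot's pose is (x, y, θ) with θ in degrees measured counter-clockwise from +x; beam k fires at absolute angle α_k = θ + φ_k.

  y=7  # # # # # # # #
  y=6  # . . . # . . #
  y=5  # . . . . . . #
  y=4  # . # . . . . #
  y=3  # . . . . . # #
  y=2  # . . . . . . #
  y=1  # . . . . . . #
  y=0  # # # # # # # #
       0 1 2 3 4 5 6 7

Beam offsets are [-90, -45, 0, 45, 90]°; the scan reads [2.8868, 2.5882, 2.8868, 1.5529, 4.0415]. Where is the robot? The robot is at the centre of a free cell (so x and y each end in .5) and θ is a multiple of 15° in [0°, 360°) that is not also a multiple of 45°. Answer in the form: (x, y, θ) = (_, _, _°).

Enumerate (i+0.5, j+0.5, θ) over the 33 free cells and 16 admissible headings. For each, cast all 5 beams and compare to the given ranges.
  (2.5, 3.5, 195°): beam 1 = 0.5176 ≠ 2.8868 ✗
  (3.5, 4.5, 15°): beam 1 = 3.6235 ≠ 2.8868 ✗
  (4.5, 3.5, 120°): beam 2 = 3.6235 ≠ 2.5882 ✗
  …
  (4.5, 3.5, 330°): r_1=2.8868, r_2=2.5882, r_3=2.8868, r_4=1.5529, r_5=4.0415 — all match ✓
No second candidate reproduces the full scan.

(x, y, θ) = (4.5, 3.5, 330°)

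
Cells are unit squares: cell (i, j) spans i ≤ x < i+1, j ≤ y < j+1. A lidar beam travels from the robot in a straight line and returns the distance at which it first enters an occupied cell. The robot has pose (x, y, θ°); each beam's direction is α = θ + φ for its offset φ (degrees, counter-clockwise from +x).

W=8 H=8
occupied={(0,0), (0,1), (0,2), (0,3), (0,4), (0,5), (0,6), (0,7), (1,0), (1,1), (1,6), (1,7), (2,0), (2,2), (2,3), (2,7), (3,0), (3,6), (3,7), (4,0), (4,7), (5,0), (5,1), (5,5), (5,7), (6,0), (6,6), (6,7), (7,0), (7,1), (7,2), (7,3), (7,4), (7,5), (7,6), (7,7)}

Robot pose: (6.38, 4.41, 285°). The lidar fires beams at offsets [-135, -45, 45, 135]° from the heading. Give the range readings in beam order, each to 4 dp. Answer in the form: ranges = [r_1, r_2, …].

beam 1: φ=-135°, α=150°
  d=(-0.8660,0.5000)  start (6,4)  tX=0.4388 tY=1.1800  stride 1/|dx|=1.1547 1/|dy|=2.0000
    cross x-line → (5,4), t=0.4388
    cross y-line → (5,5), t=1.1800 (wall)
  → r_1 = 1.1800
beam 2: φ=-45°, α=240°
  d=(-0.5000,-0.8660)  start (6,4)  tX=0.7600 tY=0.4734  stride 1/|dx|=2.0000 1/|dy|=1.1547
    cross y-line → (6,3), t=0.4734
    cross x-line → (5,3), t=0.7600
    cross y-line → (5,2), t=1.6281
    cross x-line → (4,2), t=2.7600
    cross y-line → (4,1), t=2.7828
    cross y-line → (4,0), t=3.9375 (wall)
  → r_2 = 3.9375
beam 3: φ=45°, α=330°
  d=(0.8660,-0.5000)  start (6,4)  tX=0.7159 tY=0.8200  stride 1/|dx|=1.1547 1/|dy|=2.0000
    cross x-line → (7,4), t=0.7159 (wall)
  → r_3 = 0.7159
beam 4: φ=135°, α=60°
  d=(0.5000,0.8660)  start (6,4)  tX=1.2400 tY=0.6813  stride 1/|dx|=2.0000 1/|dy|=1.1547
    cross y-line → (6,5), t=0.6813
    cross x-line → (7,5), t=1.2400 (wall)
  → r_4 = 1.2400

ranges = [1.1800, 3.9375, 0.7159, 1.2400]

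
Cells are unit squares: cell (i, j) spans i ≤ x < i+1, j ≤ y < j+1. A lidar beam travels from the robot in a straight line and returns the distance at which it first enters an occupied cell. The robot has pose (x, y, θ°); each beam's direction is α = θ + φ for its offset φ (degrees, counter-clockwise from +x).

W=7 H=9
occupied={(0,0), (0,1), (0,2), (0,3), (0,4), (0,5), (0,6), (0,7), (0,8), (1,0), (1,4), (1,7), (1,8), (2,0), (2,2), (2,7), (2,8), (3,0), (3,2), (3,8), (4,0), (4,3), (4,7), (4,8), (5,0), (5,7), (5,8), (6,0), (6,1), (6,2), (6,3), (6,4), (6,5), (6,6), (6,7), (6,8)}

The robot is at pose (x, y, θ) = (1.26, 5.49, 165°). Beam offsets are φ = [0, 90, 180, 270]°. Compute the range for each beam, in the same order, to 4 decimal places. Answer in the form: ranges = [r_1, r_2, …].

ranges = [0.2692, 0.5073, 4.9072, 1.5633]

beam 1: φ=0°, α=165°
  dir = (cos 165°, sin 165°) = (-0.9659, 0.2588); from cell (1,5)
  next x-line at t=0.2692, next y-line at t=1.9705; Δt_x=1.0353, Δt_y=3.8637
    x: enter (0,5) at t=0.2692 ← occupied
  → r_1 = 0.2692
beam 2: φ=90°, α=255°
  dir = (cos 255°, sin 255°) = (-0.2588, -0.9659); from cell (1,5)
  next x-line at t=1.0046, next y-line at t=0.5073; Δt_x=3.8637, Δt_y=1.0353
    y: enter (1,4) at t=0.5073 ← occupied
  → r_2 = 0.5073
beam 3: φ=180°, α=345°
  dir = (cos 345°, sin 345°) = (0.9659, -0.2588); from cell (1,5)
  next x-line at t=0.7661, next y-line at t=1.8932; Δt_x=1.0353, Δt_y=3.8637
    x: enter (2,5) at t=0.7661
    x: enter (3,5) at t=1.8014
    y: enter (3,4) at t=1.8932
    x: enter (4,4) at t=2.8367
    x: enter (5,4) at t=3.8719
    x: enter (6,4) at t=4.9072 ← occupied
  → r_3 = 4.9072
beam 4: φ=270°, α=75°
  dir = (cos 75°, sin 75°) = (0.2588, 0.9659); from cell (1,5)
  next x-line at t=2.8591, next y-line at t=0.5280; Δt_x=3.8637, Δt_y=1.0353
    y: enter (1,6) at t=0.5280
    y: enter (1,7) at t=1.5633 ← occupied
  → r_4 = 1.5633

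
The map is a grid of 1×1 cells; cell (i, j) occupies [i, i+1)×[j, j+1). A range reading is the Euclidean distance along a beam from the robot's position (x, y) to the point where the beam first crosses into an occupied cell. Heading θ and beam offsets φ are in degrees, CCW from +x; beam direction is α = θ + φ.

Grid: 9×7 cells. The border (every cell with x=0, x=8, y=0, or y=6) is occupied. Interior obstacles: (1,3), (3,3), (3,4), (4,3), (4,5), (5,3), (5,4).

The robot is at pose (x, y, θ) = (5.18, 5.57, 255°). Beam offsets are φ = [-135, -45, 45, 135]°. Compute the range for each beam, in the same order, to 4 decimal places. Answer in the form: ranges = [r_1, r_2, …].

ranges = [0.3600, 0.2078, 0.6582, 0.8600]

beam 1: φ=-135°, α=120°
  d=(-0.5000,0.8660)  start (5,5)  tX=0.3600 tY=0.4965  stride 1/|dx|=2.0000 1/|dy|=1.1547
    cross x-line → (4,5), t=0.3600 (wall)
  → r_1 = 0.3600
beam 2: φ=-45°, α=210°
  d=(-0.8660,-0.5000)  start (5,5)  tX=0.2078 tY=1.1400  stride 1/|dx|=1.1547 1/|dy|=2.0000
    cross x-line → (4,5), t=0.2078 (wall)
  → r_2 = 0.2078
beam 3: φ=45°, α=300°
  d=(0.5000,-0.8660)  start (5,5)  tX=1.6400 tY=0.6582  stride 1/|dx|=2.0000 1/|dy|=1.1547
    cross y-line → (5,4), t=0.6582 (wall)
  → r_3 = 0.6582
beam 4: φ=135°, α=30°
  d=(0.8660,0.5000)  start (5,5)  tX=0.9469 tY=0.8600  stride 1/|dx|=1.1547 1/|dy|=2.0000
    cross y-line → (5,6), t=0.8600 (wall)
  → r_4 = 0.8600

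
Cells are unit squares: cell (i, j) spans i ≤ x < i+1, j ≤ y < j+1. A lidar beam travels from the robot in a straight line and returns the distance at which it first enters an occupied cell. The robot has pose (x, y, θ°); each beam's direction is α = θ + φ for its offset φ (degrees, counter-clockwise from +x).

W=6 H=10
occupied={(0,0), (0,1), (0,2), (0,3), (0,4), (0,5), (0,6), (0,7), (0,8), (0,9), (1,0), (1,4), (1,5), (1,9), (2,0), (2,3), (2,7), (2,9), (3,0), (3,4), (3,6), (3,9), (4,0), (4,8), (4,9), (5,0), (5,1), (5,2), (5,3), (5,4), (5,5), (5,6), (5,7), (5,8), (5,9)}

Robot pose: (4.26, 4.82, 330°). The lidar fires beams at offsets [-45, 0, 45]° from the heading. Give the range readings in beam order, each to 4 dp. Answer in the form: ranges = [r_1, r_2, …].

beam 1: φ=-45°, α=285°
  d=(0.2588,-0.9659)  start (4,4)  tX=2.8591 tY=0.8489  stride 1/|dx|=3.8637 1/|dy|=1.0353
    cross y-line → (4,3), t=0.8489
    cross y-line → (4,2), t=1.8842
    cross x-line → (5,2), t=2.8591 (wall)
  → r_1 = 2.8591
beam 2: φ=0°, α=330°
  d=(0.8660,-0.5000)  start (4,4)  tX=0.8545 tY=1.6400  stride 1/|dx|=1.1547 1/|dy|=2.0000
    cross x-line → (5,4), t=0.8545 (wall)
  → r_2 = 0.8545
beam 3: φ=45°, α=15°
  d=(0.9659,0.2588)  start (4,4)  tX=0.7661 tY=0.6955  stride 1/|dx|=1.0353 1/|dy|=3.8637
    cross y-line → (4,5), t=0.6955
    cross x-line → (5,5), t=0.7661 (wall)
  → r_3 = 0.7661

ranges = [2.8591, 0.8545, 0.7661]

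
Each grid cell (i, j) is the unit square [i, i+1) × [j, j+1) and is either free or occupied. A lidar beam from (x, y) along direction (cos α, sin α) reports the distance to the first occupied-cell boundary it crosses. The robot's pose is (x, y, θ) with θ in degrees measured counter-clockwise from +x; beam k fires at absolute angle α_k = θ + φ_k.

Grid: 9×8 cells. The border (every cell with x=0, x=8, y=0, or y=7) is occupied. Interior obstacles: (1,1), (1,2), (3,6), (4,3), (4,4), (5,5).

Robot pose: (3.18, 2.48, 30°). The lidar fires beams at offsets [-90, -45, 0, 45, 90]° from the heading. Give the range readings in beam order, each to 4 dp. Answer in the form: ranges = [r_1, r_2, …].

beam 1: φ=-90°, α=300°
  dir = (cos 300°, sin 300°) = (0.5000, -0.8660); from cell (3,2)
  next x-line at t=1.6400, next y-line at t=0.5543; Δt_x=2.0000, Δt_y=1.1547
    y: enter (3,1) at t=0.5543
    x: enter (4,1) at t=1.6400
    y: enter (4,0) at t=1.7090 ← occupied
  → r_1 = 1.7090
beam 2: φ=-45°, α=345°
  dir = (cos 345°, sin 345°) = (0.9659, -0.2588); from cell (3,2)
  next x-line at t=0.8489, next y-line at t=1.8546; Δt_x=1.0353, Δt_y=3.8637
    x: enter (4,2) at t=0.8489
    y: enter (4,1) at t=1.8546
    x: enter (5,1) at t=1.8842
    x: enter (6,1) at t=2.9195
    x: enter (7,1) at t=3.9548
    x: enter (8,1) at t=4.9900 ← occupied
  → r_2 = 4.9900
beam 3: φ=0°, α=30°
  dir = (cos 30°, sin 30°) = (0.8660, 0.5000); from cell (3,2)
  next x-line at t=0.9469, next y-line at t=1.0400; Δt_x=1.1547, Δt_y=2.0000
    x: enter (4,2) at t=0.9469
    y: enter (4,3) at t=1.0400 ← occupied
  → r_3 = 1.0400
beam 4: φ=45°, α=75°
  dir = (cos 75°, sin 75°) = (0.2588, 0.9659); from cell (3,2)
  next x-line at t=3.1682, next y-line at t=0.5383; Δt_x=3.8637, Δt_y=1.0353
    y: enter (3,3) at t=0.5383
    y: enter (3,4) at t=1.5736
    y: enter (3,5) at t=2.6089
    x: enter (4,5) at t=3.1682
    y: enter (4,6) at t=3.6442
    y: enter (4,7) at t=4.6794 ← occupied
  → r_4 = 4.6794
beam 5: φ=90°, α=120°
  dir = (cos 120°, sin 120°) = (-0.5000, 0.8660); from cell (3,2)
  next x-line at t=0.3600, next y-line at t=0.6004; Δt_x=2.0000, Δt_y=1.1547
    x: enter (2,2) at t=0.3600
    y: enter (2,3) at t=0.6004
    y: enter (2,4) at t=1.7551
    x: enter (1,4) at t=2.3600
    y: enter (1,5) at t=2.9098
    y: enter (1,6) at t=4.0645
    x: enter (0,6) at t=4.3600 ← occupied
  → r_5 = 4.3600

ranges = [1.7090, 4.9900, 1.0400, 4.6794, 4.3600]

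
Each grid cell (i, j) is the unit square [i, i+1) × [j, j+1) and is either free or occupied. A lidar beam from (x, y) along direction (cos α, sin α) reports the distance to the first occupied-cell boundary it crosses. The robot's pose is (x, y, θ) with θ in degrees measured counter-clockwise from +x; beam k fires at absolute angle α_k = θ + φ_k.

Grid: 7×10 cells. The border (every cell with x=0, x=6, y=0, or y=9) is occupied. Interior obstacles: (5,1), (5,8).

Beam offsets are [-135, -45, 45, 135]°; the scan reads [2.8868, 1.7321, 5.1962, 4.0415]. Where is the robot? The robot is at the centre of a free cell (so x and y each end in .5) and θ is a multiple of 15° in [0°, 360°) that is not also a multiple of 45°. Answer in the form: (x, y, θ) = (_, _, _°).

(x, y, θ) = (4.5, 4.5, 75°)

The pose lattice has 38·16 = 608 candidates. Test each by forward raycasting.
  (4.5, 6.5, 330°): beam 1 = 3.6235 ≠ 2.8868 ✗
  (5.5, 3.5, 300°): beam 1 = 4.6587 ≠ 2.8868 ✗
  (2.5, 7.5, 150°): beam 1 = 2.5882 ≠ 2.8868 ✗
  (3.5, 1.5, 240°): beam 1 = 7.7646 ≠ 2.8868 ✗
  …
  (4.5, 4.5, 75°): r_1=2.8868, r_2=1.7321, r_3=5.1962, r_4=4.0415 — all match ✓
No second candidate reproduces the full scan.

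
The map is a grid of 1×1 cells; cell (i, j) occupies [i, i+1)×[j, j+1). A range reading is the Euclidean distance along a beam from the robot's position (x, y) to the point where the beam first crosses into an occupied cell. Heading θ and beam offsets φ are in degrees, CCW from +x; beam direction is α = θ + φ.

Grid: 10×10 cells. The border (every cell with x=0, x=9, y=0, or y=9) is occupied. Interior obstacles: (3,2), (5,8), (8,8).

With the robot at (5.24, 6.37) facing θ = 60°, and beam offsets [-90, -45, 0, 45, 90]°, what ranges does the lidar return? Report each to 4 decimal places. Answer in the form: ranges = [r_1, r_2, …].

beam 1: φ=-90°, α=330°
  cosα=0.8660 sinα=-0.5000 | (5,6) | tMaxX 0.8776 tMaxY 0.7400 | tΔX 1.1547 tΔY 2.0000
    t=0.7400 [y] (5,5)
    t=0.8776 [x] (6,5)
    t=2.0323 [x] (7,5)
    t=2.7400 [y] (7,4)
    t=3.1870 [x] (8,4)
    t=4.3417 [x] (9,4) — stop
  → r_1 = 4.3417
beam 2: φ=-45°, α=15°
  cosα=0.9659 sinα=0.2588 | (5,6) | tMaxX 0.7868 tMaxY 2.4341 | tΔX 1.0353 tΔY 3.8637
    t=0.7868 [x] (6,6)
    t=1.8221 [x] (7,6)
    t=2.4341 [y] (7,7)
    t=2.8574 [x] (8,7)
    t=3.8926 [x] (9,7) — stop
  → r_2 = 3.8926
beam 3: φ=0°, α=60°
  cosα=0.5000 sinα=0.8660 | (5,6) | tMaxX 1.5200 tMaxY 0.7275 | tΔX 2.0000 tΔY 1.1547
    t=0.7275 [y] (5,7)
    t=1.5200 [x] (6,7)
    t=1.8822 [y] (6,8)
    t=3.0369 [y] (6,9) — stop
  → r_3 = 3.0369
beam 4: φ=45°, α=105°
  cosα=-0.2588 sinα=0.9659 | (5,6) | tMaxX 0.9273 tMaxY 0.6522 | tΔX 3.8637 tΔY 1.0353
    t=0.6522 [y] (5,7)
    t=0.9273 [x] (4,7)
    t=1.6875 [y] (4,8)
    t=2.7228 [y] (4,9) — stop
  → r_4 = 2.7228
beam 5: φ=90°, α=150°
  cosα=-0.8660 sinα=0.5000 | (5,6) | tMaxX 0.2771 tMaxY 1.2600 | tΔX 1.1547 tΔY 2.0000
    t=0.2771 [x] (4,6)
    t=1.2600 [y] (4,7)
    t=1.4318 [x] (3,7)
    t=2.5865 [x] (2,7)
    t=3.2600 [y] (2,8)
    t=3.7412 [x] (1,8)
    t=4.8959 [x] (0,8) — stop
  → r_5 = 4.8959

ranges = [4.3417, 3.8926, 3.0369, 2.7228, 4.8959]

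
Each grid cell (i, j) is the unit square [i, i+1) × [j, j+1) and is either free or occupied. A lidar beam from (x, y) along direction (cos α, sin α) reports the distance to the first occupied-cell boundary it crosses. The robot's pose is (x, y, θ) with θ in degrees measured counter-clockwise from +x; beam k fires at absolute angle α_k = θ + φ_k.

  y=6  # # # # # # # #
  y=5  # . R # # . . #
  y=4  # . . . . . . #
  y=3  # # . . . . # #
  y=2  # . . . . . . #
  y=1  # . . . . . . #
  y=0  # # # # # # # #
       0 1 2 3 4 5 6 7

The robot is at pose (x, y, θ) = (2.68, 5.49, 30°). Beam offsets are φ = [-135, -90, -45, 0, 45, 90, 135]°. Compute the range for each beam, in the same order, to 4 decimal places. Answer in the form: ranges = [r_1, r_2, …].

beam 1: φ=-135°, α=255°
  cosα=-0.2588 sinα=-0.9659 | (2,5) | tMaxX 2.6273 tMaxY 0.5073 | tΔX 3.8637 tΔY 1.0353
    t=0.5073 [y] (2,4)
    t=1.5426 [y] (2,3)
    t=2.5778 [y] (2,2)
    t=2.6273 [x] (1,2)
    t=3.6131 [y] (1,1)
    t=4.6484 [y] (1,0) — stop
  → r_1 = 4.6484
beam 2: φ=-90°, α=300°
  cosα=0.5000 sinα=-0.8660 | (2,5) | tMaxX 0.6400 tMaxY 0.5658 | tΔX 2.0000 tΔY 1.1547
    t=0.5658 [y] (2,4)
    t=0.6400 [x] (3,4)
    t=1.7205 [y] (3,3)
    t=2.6400 [x] (4,3)
    t=2.8752 [y] (4,2)
    t=4.0299 [y] (4,1)
    t=4.6400 [x] (5,1)
    t=5.1846 [y] (5,0) — stop
  → r_2 = 5.1846
beam 3: φ=-45°, α=345°
  cosα=0.9659 sinα=-0.2588 | (2,5) | tMaxX 0.3313 tMaxY 1.8932 | tΔX 1.0353 tΔY 3.8637
    t=0.3313 [x] (3,5) — stop
  → r_3 = 0.3313
beam 4: φ=0°, α=30°
  cosα=0.8660 sinα=0.5000 | (2,5) | tMaxX 0.3695 tMaxY 1.0200 | tΔX 1.1547 tΔY 2.0000
    t=0.3695 [x] (3,5) — stop
  → r_4 = 0.3695
beam 5: φ=45°, α=75°
  cosα=0.2588 sinα=0.9659 | (2,5) | tMaxX 1.2364 tMaxY 0.5280 | tΔX 3.8637 tΔY 1.0353
    t=0.5280 [y] (2,6) — stop
  → r_5 = 0.5280
beam 6: φ=90°, α=120°
  cosα=-0.5000 sinα=0.8660 | (2,5) | tMaxX 1.3600 tMaxY 0.5889 | tΔX 2.0000 tΔY 1.1547
    t=0.5889 [y] (2,6) — stop
  → r_6 = 0.5889
beam 7: φ=135°, α=165°
  cosα=-0.9659 sinα=0.2588 | (2,5) | tMaxX 0.7040 tMaxY 1.9705 | tΔX 1.0353 tΔY 3.8637
    t=0.7040 [x] (1,5)
    t=1.7393 [x] (0,5) — stop
  → r_7 = 1.7393

ranges = [4.6484, 5.1846, 0.3313, 0.3695, 0.5280, 0.5889, 1.7393]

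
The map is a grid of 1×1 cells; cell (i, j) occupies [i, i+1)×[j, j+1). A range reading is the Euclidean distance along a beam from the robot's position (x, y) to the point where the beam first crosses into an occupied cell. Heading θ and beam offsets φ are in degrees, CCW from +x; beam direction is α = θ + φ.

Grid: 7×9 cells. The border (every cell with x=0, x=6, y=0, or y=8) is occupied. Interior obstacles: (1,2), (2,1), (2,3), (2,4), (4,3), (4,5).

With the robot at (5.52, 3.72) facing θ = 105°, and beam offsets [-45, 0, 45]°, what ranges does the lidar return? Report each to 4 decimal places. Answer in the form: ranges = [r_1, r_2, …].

ranges = [0.9600, 2.0091, 5.2192]

beam 1: φ=-45°, α=60°
  d=(0.5000,0.8660)  start (5,3)  tX=0.9600 tY=0.3233  stride 1/|dx|=2.0000 1/|dy|=1.1547
    cross y-line → (5,4), t=0.3233
    cross x-line → (6,4), t=0.9600 (wall)
  → r_1 = 0.9600
beam 2: φ=0°, α=105°
  d=(-0.2588,0.9659)  start (5,3)  tX=2.0091 tY=0.2899  stride 1/|dx|=3.8637 1/|dy|=1.0353
    cross y-line → (5,4), t=0.2899
    cross y-line → (5,5), t=1.3252
    cross x-line → (4,5), t=2.0091 (wall)
  → r_2 = 2.0091
beam 3: φ=45°, α=150°
  d=(-0.8660,0.5000)  start (5,3)  tX=0.6004 tY=0.5600  stride 1/|dx|=1.1547 1/|dy|=2.0000
    cross y-line → (5,4), t=0.5600
    cross x-line → (4,4), t=0.6004
    cross x-line → (3,4), t=1.7551
    cross y-line → (3,5), t=2.5600
    cross x-line → (2,5), t=2.9098
    cross x-line → (1,5), t=4.0645
    cross y-line → (1,6), t=4.5600
    cross x-line → (0,6), t=5.2192 (wall)
  → r_3 = 5.2192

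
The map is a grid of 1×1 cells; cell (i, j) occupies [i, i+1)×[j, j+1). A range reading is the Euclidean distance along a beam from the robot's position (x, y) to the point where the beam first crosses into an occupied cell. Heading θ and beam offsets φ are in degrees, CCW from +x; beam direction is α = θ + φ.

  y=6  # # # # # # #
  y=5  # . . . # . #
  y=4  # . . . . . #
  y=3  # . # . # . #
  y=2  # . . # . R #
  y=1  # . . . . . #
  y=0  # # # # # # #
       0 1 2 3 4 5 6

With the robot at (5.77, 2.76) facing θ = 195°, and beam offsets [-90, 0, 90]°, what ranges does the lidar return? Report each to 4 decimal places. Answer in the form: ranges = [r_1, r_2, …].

beam 1: φ=-90°, α=105°
  cosα=-0.2588 sinα=0.9659 | (5,2) | tMaxX 2.9751 tMaxY 0.2485 | tΔX 3.8637 tΔY 1.0353
    t=0.2485 [y] (5,3)
    t=1.2837 [y] (5,4)
    t=2.3190 [y] (5,5)
    t=2.9751 [x] (4,5) — stop
  → r_1 = 2.9751
beam 2: φ=0°, α=195°
  cosα=-0.9659 sinα=-0.2588 | (5,2) | tMaxX 0.7972 tMaxY 2.9364 | tΔX 1.0353 tΔY 3.8637
    t=0.7972 [x] (4,2)
    t=1.8324 [x] (3,2) — stop
  → r_2 = 1.8324
beam 3: φ=90°, α=285°
  cosα=0.2588 sinα=-0.9659 | (5,2) | tMaxX 0.8887 tMaxY 0.7868 | tΔX 3.8637 tΔY 1.0353
    t=0.7868 [y] (5,1)
    t=0.8887 [x] (6,1) — stop
  → r_3 = 0.8887

ranges = [2.9751, 1.8324, 0.8887]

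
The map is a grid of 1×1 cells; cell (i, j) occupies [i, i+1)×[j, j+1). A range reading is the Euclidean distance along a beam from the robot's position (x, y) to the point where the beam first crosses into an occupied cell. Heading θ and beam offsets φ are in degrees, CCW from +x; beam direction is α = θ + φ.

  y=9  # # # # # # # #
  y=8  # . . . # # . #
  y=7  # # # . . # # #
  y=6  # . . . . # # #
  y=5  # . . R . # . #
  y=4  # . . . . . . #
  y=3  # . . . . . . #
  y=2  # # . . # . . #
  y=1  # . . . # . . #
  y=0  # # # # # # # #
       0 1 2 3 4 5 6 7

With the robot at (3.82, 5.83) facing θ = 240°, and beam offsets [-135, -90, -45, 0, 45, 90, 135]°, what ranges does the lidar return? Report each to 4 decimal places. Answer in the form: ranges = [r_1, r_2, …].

ranges = [3.2818, 2.3400, 2.9195, 3.6400, 2.9298, 1.3625, 1.2216]

beam 1: φ=-135°, α=105°
  direction (-0.2588, 0.9659); cell (3,5); t to first gridline: x 3.1682, y 0.1760 (then +3.8637 / +1.0353)
    (3,6) via y @ 0.1760
    (3,7) via y @ 1.2113
    (3,8) via y @ 2.2465
    (2,8) via x @ 3.1682
    (2,9) via y @ 3.2818  # hit
  → r_1 = 3.2818
beam 2: φ=-90°, α=150°
  direction (-0.8660, 0.5000); cell (3,5); t to first gridline: x 0.9469, y 0.3400 (then +1.1547 / +2.0000)
    (3,6) via y @ 0.3400
    (2,6) via x @ 0.9469
    (1,6) via x @ 2.1016
    (1,7) via y @ 2.3400  # hit
  → r_2 = 2.3400
beam 3: φ=-45°, α=195°
  direction (-0.9659, -0.2588); cell (3,5); t to first gridline: x 0.8489, y 3.2069 (then +1.0353 / +3.8637)
    (2,5) via x @ 0.8489
    (1,5) via x @ 1.8842
    (0,5) via x @ 2.9195  # hit
  → r_3 = 2.9195
beam 4: φ=0°, α=240°
  direction (-0.5000, -0.8660); cell (3,5); t to first gridline: x 1.6400, y 0.9584 (then +2.0000 / +1.1547)
    (3,4) via y @ 0.9584
    (2,4) via x @ 1.6400
    (2,3) via y @ 2.1131
    (2,2) via y @ 3.2678
    (1,2) via x @ 3.6400  # hit
  → r_4 = 3.6400
beam 5: φ=45°, α=285°
  direction (0.2588, -0.9659); cell (3,5); t to first gridline: x 0.6955, y 0.8593 (then +3.8637 / +1.0353)
    (4,5) via x @ 0.6955
    (4,4) via y @ 0.8593
    (4,3) via y @ 1.8946
    (4,2) via y @ 2.9298  # hit
  → r_5 = 2.9298
beam 6: φ=90°, α=330°
  direction (0.8660, -0.5000); cell (3,5); t to first gridline: x 0.2078, y 1.6600 (then +1.1547 / +2.0000)
    (4,5) via x @ 0.2078
    (5,5) via x @ 1.3625  # hit
  → r_6 = 1.3625
beam 7: φ=135°, α=15°
  direction (0.9659, 0.2588); cell (3,5); t to first gridline: x 0.1863, y 0.6568 (then +1.0353 / +3.8637)
    (4,5) via x @ 0.1863
    (4,6) via y @ 0.6568
    (5,6) via x @ 1.2216  # hit
  → r_7 = 1.2216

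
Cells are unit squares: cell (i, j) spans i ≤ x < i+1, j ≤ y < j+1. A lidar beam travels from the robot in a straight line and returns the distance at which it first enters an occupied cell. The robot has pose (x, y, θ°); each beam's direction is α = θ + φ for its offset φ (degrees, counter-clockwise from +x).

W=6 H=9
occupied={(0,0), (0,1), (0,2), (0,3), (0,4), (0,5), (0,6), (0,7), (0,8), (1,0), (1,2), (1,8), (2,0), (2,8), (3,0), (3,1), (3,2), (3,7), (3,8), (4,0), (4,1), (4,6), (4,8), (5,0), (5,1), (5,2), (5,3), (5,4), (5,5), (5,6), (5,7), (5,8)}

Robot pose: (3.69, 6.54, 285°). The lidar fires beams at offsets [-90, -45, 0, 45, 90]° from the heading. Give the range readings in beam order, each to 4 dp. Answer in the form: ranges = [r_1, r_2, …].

beam 1: φ=-90°, α=195°
  cosα=-0.9659 sinα=-0.2588 | (3,6) | tMaxX 0.7143 tMaxY 2.0864 | tΔX 1.0353 tΔY 3.8637
    t=0.7143 [x] (2,6)
    t=1.7496 [x] (1,6)
    t=2.0864 [y] (1,5)
    t=2.7849 [x] (0,5) — stop
  → r_1 = 2.7849
beam 2: φ=-45°, α=240°
  cosα=-0.5000 sinα=-0.8660 | (3,6) | tMaxX 1.3800 tMaxY 0.6235 | tΔX 2.0000 tΔY 1.1547
    t=0.6235 [y] (3,5)
    t=1.3800 [x] (2,5)
    t=1.7782 [y] (2,4)
    t=2.9329 [y] (2,3)
    t=3.3800 [x] (1,3)
    t=4.0876 [y] (1,2) — stop
  → r_2 = 4.0876
beam 3: φ=0°, α=285°
  cosα=0.2588 sinα=-0.9659 | (3,6) | tMaxX 1.1977 tMaxY 0.5590 | tΔX 3.8637 tΔY 1.0353
    t=0.5590 [y] (3,5)
    t=1.1977 [x] (4,5)
    t=1.5943 [y] (4,4)
    t=2.6296 [y] (4,3)
    t=3.6649 [y] (4,2)
    t=4.7002 [y] (4,1) — stop
  → r_3 = 4.7002
beam 4: φ=45°, α=330°
  cosα=0.8660 sinα=-0.5000 | (3,6) | tMaxX 0.3580 tMaxY 1.0800 | tΔX 1.1547 tΔY 2.0000
    t=0.3580 [x] (4,6) — stop
  → r_4 = 0.3580
beam 5: φ=90°, α=15°
  cosα=0.9659 sinα=0.2588 | (3,6) | tMaxX 0.3209 tMaxY 1.7773 | tΔX 1.0353 tΔY 3.8637
    t=0.3209 [x] (4,6) — stop
  → r_5 = 0.3209

ranges = [2.7849, 4.0876, 4.7002, 0.3580, 0.3209]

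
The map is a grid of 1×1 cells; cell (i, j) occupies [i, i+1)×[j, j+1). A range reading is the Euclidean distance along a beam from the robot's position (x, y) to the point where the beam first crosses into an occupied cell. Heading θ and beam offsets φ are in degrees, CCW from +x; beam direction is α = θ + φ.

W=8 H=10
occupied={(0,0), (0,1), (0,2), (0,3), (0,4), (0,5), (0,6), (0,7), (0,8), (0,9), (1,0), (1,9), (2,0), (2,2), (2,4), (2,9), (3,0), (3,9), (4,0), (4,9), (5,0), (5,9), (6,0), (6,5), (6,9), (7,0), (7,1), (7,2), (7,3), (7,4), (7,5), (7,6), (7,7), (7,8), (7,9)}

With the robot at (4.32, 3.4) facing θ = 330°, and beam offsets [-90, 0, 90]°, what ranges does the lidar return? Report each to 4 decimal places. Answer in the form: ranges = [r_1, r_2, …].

beam 1: φ=-90°, α=240°
  direction (-0.5000, -0.8660); cell (4,3); t to first gridline: x 0.6400, y 0.4619 (then +2.0000 / +1.1547)
    (4,2) via y @ 0.4619
    (3,2) via x @ 0.6400
    (3,1) via y @ 1.6166
    (2,1) via x @ 2.6400
    (2,0) via y @ 2.7713  # hit
  → r_1 = 2.7713
beam 2: φ=0°, α=330°
  direction (0.8660, -0.5000); cell (4,3); t to first gridline: x 0.7852, y 0.8000 (then +1.1547 / +2.0000)
    (5,3) via x @ 0.7852
    (5,2) via y @ 0.8000
    (6,2) via x @ 1.9399
    (6,1) via y @ 2.8000
    (7,1) via x @ 3.0946  # hit
  → r_2 = 3.0946
beam 3: φ=90°, α=60°
  direction (0.5000, 0.8660); cell (4,3); t to first gridline: x 1.3600, y 0.6928 (then +2.0000 / +1.1547)
    (4,4) via y @ 0.6928
    (5,4) via x @ 1.3600
    (5,5) via y @ 1.8475
    (5,6) via y @ 3.0022
    (6,6) via x @ 3.3600
    (6,7) via y @ 4.1569
    (6,8) via y @ 5.3116
    (7,8) via x @ 5.3600  # hit
  → r_3 = 5.3600

ranges = [2.7713, 3.0946, 5.3600]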